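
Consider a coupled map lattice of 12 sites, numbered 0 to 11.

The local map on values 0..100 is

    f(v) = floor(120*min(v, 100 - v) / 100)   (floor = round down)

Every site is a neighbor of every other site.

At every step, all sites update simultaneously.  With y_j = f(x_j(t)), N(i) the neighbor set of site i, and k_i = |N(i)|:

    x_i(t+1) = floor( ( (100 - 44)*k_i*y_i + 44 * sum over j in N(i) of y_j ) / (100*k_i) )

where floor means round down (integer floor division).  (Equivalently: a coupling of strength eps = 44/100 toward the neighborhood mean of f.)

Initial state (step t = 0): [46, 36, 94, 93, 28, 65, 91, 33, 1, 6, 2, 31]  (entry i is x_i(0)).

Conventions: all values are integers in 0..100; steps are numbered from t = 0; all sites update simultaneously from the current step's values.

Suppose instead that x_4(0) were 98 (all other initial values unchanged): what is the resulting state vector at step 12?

Answer: [54, 54, 54, 54, 54, 54, 54, 54, 54, 54, 54, 54]
Key observation: This trace re-runs the system from the modified initial state.

Derivation:
t=0: [46, 36, 94, 93, 98, 65, 91, 33, 1, 6, 2, 31]
t=1: [38, 32, 13, 14, 11, 31, 15, 30, 10, 13, 11, 29]
t=2: [35, 31, 19, 20, 18, 30, 21, 30, 17, 19, 18, 29]
t=3: [35, 32, 25, 26, 24, 32, 26, 32, 24, 25, 24, 31]
t=4: [37, 35, 31, 32, 30, 35, 32, 35, 30, 31, 30, 35]
t=5: [41, 40, 38, 38, 37, 40, 38, 40, 37, 38, 37, 40]
t=6: [47, 47, 45, 45, 45, 47, 45, 47, 45, 45, 45, 47]
t=7: [55, 55, 54, 54, 54, 55, 54, 55, 54, 54, 54, 55]
t=8: [54, 54, 54, 54, 54, 54, 54, 54, 54, 54, 54, 54]
t=9: [55, 55, 55, 55, 55, 55, 55, 55, 55, 55, 55, 55]
t=10: [54, 54, 54, 54, 54, 54, 54, 54, 54, 54, 54, 54]
t=11: [55, 55, 55, 55, 55, 55, 55, 55, 55, 55, 55, 55]
t=12: [54, 54, 54, 54, 54, 54, 54, 54, 54, 54, 54, 54]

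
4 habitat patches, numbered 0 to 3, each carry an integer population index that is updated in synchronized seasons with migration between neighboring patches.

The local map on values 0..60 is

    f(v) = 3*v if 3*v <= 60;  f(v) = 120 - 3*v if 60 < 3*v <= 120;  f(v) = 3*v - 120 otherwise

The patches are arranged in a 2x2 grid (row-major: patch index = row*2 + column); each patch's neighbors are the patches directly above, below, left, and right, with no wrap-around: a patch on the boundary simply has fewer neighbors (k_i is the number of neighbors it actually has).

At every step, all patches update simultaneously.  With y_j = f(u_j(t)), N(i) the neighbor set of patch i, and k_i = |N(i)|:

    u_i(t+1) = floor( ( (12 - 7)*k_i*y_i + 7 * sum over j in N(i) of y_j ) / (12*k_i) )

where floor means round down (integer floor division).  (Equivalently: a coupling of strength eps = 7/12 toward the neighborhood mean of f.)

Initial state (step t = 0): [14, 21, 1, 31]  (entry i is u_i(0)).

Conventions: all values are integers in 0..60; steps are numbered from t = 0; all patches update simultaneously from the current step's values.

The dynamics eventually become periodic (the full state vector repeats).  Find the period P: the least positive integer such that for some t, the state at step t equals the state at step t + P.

Answer: 4
Key observation: The state at step 28, [6, 6, 6, 6], reappears at step 32 — and no state repeats earlier — so the cycle the system enters has period 4.

Derivation:
t=0: [14, 21, 1, 31]
t=1: [35, 43, 21, 28]
t=2: [25, 18, 38, 34]
t=3: [36, 40, 20, 25]
t=4: [22, 16, 41, 36]
t=5: [37, 39, 20, 19]
t=6: [22, 20, 44, 42]
t=7: [43, 42, 22, 23]
t=8: [21, 20, 40, 38]
t=9: [41, 43, 18, 20]
t=10: [19, 22, 40, 43]
t=11: [39, 41, 19, 19]
t=12: [18, 18, 41, 41]
t=13: [39, 39, 17, 17]
t=14: [17, 17, 37, 37]
t=15: [38, 38, 21, 21]
t=16: [20, 20, 42, 42]
t=17: [44, 44, 21, 21]
t=18: [25, 25, 43, 43]
t=19: [34, 34, 19, 19]
t=20: [29, 29, 45, 45]
t=21: [27, 27, 20, 20]
t=22: [45, 45, 53, 53]
t=23: [22, 22, 32, 32]
t=24: [45, 45, 32, 32]
t=25: [17, 17, 21, 21]
t=26: [52, 52, 55, 55]
t=27: [38, 38, 42, 42]
t=28: [6, 6, 6, 6]
t=29: [18, 18, 18, 18]
t=30: [54, 54, 54, 54]
t=31: [42, 42, 42, 42]
t=32: [6, 6, 6, 6]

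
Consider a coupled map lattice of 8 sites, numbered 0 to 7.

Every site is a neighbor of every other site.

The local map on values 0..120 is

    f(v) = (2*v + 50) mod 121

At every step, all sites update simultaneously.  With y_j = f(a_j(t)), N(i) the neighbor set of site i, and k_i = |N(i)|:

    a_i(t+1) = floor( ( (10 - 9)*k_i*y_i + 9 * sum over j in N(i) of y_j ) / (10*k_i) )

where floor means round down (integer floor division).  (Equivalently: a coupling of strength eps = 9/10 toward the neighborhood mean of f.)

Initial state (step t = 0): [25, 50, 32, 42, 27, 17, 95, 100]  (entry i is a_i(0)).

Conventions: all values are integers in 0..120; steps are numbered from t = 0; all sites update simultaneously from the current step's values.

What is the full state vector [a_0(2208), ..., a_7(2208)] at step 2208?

Simulating step by step:
t=0: [25, 50, 32, 42, 27, 17, 95, 100]
t=1: [70, 72, 70, 73, 70, 71, 70, 73]
t=2: [71, 71, 71, 71, 71, 71, 71, 71]
t=3: [71, 71, 71, 71, 71, 71, 71, 71]

Answer: [71, 71, 71, 71, 71, 71, 71, 71]
Key observation: The state at step 2, [71, 71, 71, 71, 71, 71, 71, 71], reappears at step 3: the system is in a cycle of period 1 from step 2 on.  Therefore the state at step 2208 equals the state at step 2 + ((2208 - 2) mod 1) = 2, which is [71, 71, 71, 71, 71, 71, 71, 71].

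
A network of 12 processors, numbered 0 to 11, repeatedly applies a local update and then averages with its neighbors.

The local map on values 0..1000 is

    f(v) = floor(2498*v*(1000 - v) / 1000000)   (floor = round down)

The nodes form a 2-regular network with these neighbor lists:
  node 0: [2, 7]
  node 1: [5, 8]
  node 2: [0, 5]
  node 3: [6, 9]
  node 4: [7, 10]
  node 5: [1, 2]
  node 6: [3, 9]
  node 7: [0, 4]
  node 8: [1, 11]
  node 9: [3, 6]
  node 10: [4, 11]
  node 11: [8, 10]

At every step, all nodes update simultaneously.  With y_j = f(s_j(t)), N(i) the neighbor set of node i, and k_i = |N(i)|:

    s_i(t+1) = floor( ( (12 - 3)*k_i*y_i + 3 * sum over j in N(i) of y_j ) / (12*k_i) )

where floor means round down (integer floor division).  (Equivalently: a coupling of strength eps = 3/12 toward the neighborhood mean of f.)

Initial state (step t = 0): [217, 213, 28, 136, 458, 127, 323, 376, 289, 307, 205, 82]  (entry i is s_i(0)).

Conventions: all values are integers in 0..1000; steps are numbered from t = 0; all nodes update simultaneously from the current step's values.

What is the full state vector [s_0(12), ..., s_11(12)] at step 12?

Answer: [600, 599, 599, 600, 599, 599, 600, 599, 599, 600, 599, 599]

Derivation:
t=0: [217, 213, 28, 136, 458, 127, 323, 376, 289, 307, 205, 82]
t=1: [399, 412, 137, 354, 589, 267, 512, 570, 460, 503, 406, 256]
t=2: [562, 592, 357, 584, 604, 478, 617, 609, 600, 617, 586, 509]
t=3: [606, 605, 584, 602, 597, 614, 592, 596, 602, 592, 607, 618]
t=4: [597, 595, 603, 599, 599, 594, 602, 600, 596, 602, 594, 590]
t=5: [599, 601, 598, 599, 600, 601, 598, 599, 601, 598, 602, 603]
t=6: [600, 599, 599, 600, 599, 599, 600, 599, 598, 600, 598, 597]
t=7: [599, 600, 599, 599, 600, 600, 599, 599, 600, 599, 600, 600]
t=8: [600, 599, 599, 600, 599, 599, 600, 599, 599, 600, 599, 599]
t=9: [599, 600, 599, 599, 600, 600, 599, 599, 600, 599, 600, 600]
t=10: [600, 599, 599, 600, 599, 599, 600, 599, 599, 600, 599, 599]
t=11: [599, 600, 599, 599, 600, 600, 599, 599, 600, 599, 600, 600]
t=12: [600, 599, 599, 600, 599, 599, 600, 599, 599, 600, 599, 599]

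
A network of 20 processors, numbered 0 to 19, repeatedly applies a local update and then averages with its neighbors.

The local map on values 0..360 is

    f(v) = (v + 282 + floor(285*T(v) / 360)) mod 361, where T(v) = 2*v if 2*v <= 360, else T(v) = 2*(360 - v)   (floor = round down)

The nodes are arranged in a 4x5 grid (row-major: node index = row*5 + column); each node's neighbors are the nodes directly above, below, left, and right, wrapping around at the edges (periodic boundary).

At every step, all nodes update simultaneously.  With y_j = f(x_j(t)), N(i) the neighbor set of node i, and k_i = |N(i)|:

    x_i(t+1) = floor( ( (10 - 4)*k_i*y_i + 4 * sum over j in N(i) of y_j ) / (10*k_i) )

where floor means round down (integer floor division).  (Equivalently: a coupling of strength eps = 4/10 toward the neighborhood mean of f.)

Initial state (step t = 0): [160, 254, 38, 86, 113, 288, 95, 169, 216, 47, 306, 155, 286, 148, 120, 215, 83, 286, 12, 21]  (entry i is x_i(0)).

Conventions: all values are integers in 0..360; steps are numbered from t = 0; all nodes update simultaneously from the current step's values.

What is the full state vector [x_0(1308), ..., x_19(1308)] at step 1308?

Answer: [310, 310, 310, 310, 310, 310, 310, 310, 310, 310, 310, 310, 310, 310, 310, 310, 310, 310, 310, 310]
Key observation: The state at step 11, [310, 310, 310, 310, 310, 310, 310, 310, 310, 310, 310, 310, 310, 310, 310, 310, 310, 310, 310, 310], reappears at step 12: the system is in a cycle of period 1 from step 11 on.  Therefore the state at step 1308 equals the state at step 11 + ((1308 - 11) mod 1) = 11, which is [310, 310, 310, 310, 310, 310, 310, 310, 310, 310, 310, 310, 310, 310, 310, 310, 310, 310, 310, 310].

Derivation:
t=0: [160, 254, 38, 86, 113, 288, 95, 169, 216, 47, 306, 155, 286, 148, 120, 215, 83, 286, 12, 21]
t=1: [288, 270, 128, 140, 212, 279, 233, 265, 86, 102, 275, 286, 324, 269, 237, 114, 180, 273, 298, 277]
t=2: [282, 295, 278, 240, 115, 316, 345, 306, 199, 193, 319, 295, 313, 311, 328, 229, 135, 288, 317, 286]
t=3: [315, 312, 327, 297, 232, 277, 298, 281, 106, 93, 310, 307, 311, 278, 274, 336, 293, 314, 314, 312]
t=4: [313, 309, 306, 305, 322, 306, 317, 308, 229, 217, 312, 312, 312, 310, 309, 301, 314, 307, 310, 314]
t=5: [308, 309, 311, 316, 274, 279, 307, 315, 307, 130, 310, 308, 309, 314, 278, 312, 308, 310, 310, 308]
t=6: [314, 310, 308, 309, 317, 315, 312, 308, 304, 283, 313, 310, 309, 310, 315, 309, 310, 310, 309, 314]
t=7: [307, 309, 310, 310, 308, 309, 309, 310, 313, 318, 308, 309, 310, 310, 309, 309, 310, 310, 309, 307]
t=8: [310, 310, 310, 309, 310, 309, 310, 309, 308, 306, 310, 310, 310, 309, 309, 310, 310, 310, 310, 310]
t=9: [310, 310, 310, 310, 310, 310, 310, 310, 310, 311, 310, 310, 310, 310, 310, 310, 310, 310, 310, 310]
t=10: [310, 310, 310, 310, 309, 309, 310, 310, 309, 309, 310, 310, 310, 310, 309, 310, 310, 310, 310, 310]
t=11: [310, 310, 310, 310, 310, 310, 310, 310, 310, 310, 310, 310, 310, 310, 310, 310, 310, 310, 310, 310]
t=12: [310, 310, 310, 310, 310, 310, 310, 310, 310, 310, 310, 310, 310, 310, 310, 310, 310, 310, 310, 310]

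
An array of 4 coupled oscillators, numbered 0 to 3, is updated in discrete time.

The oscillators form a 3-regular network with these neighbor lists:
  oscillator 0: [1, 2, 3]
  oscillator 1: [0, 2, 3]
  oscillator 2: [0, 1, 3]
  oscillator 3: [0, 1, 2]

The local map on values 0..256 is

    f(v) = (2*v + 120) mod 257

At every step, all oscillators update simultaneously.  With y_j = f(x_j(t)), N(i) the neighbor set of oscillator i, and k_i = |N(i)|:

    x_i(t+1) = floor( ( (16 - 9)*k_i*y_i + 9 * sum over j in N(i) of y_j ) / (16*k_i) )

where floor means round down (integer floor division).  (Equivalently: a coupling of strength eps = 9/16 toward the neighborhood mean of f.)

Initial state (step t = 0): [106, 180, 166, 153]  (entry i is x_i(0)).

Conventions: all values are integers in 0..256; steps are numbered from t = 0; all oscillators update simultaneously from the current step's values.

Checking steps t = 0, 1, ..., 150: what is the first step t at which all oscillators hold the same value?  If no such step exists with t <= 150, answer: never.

Answer: 14
Key observation: Synchronization is absorbing here: once all oscillators are equal they stay equal, and step 14 is the first all-equal step.

Derivation:
t=0: [106, 180, 166, 153]  (not all equal)
t=1: [142, 179, 172, 166]  (not all equal)
t=2: [181, 199, 196, 193]  (not all equal)
t=3: [193, 138, 201, 199]  (not all equal)
t=4: [137, 109, 77, 76]  (not all equal)
t=5: [81, 67, 51, 50]  (not all equal)
t=6: [141, 198, 190, 190]  (not all equal)
t=7: [154, 119, 179, 179]  (not all equal)
t=8: [176, 159, 189, 189]  (not all equal)
t=9: [218, 209, 224, 224]  (not all equal)
t=10: [43, 38, 46, 46]  (not all equal)
t=11: [206, 203, 207, 207]  (not all equal)
t=12: [17, 16, 18, 18]  (not all equal)
t=13: [154, 153, 154, 154]  (not all equal)
t=14: [170, 170, 170, 170]  (all equal)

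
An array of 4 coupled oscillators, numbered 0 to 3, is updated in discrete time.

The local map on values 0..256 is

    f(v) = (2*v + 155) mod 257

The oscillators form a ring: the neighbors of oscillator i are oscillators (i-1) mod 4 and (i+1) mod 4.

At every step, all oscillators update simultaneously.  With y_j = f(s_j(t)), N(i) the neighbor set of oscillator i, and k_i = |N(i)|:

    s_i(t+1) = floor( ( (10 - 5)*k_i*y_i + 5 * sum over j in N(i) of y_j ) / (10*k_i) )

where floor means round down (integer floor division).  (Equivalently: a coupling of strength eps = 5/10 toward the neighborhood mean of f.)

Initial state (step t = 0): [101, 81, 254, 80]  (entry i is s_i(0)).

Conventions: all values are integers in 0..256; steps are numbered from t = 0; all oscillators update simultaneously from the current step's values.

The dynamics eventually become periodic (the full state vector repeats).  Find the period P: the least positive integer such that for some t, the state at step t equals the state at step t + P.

Answer: 2
Key observation: The state at step 48, [218, 167, 116, 166], reappears at step 50 — and no state repeats earlier — so the cycle the system enters has period 2.

Derivation:
t=0: [101, 81, 254, 80]
t=1: [79, 92, 104, 91]
t=2: [68, 81, 93, 80]
t=3: [46, 59, 71, 58]
t=4: [131, 79, 27, 78]
t=5: [107, 120, 132, 119]
t=6: [124, 137, 149, 136]
t=7: [158, 171, 183, 170]
t=8: [226, 175, 123, 174]
t=9: [170, 183, 195, 182]
t=10: [122, 70, 18, 69]
t=11: [89, 102, 114, 101]
t=12: [88, 101, 113, 100]
t=13: [86, 99, 111, 98]
t=14: [82, 95, 107, 94]
t=15: [74, 87, 99, 86]
t=16: [58, 71, 83, 70]
t=17: [26, 39, 51, 38]
t=18: [219, 168, 116, 167]
t=19: [156, 169, 181, 168]
t=20: [222, 171, 119, 170]
t=21: [162, 175, 187, 174]
t=22: [234, 183, 131, 182]
t=23: [57, 70, 83, 69]
t=24: [24, 38, 50, 37]
t=25: [216, 230, 242, 229]
t=26: [86, 100, 112, 99]
t=27: [83, 97, 109, 96]
t=28: [77, 91, 103, 90]
t=29: [65, 79, 91, 78]
t=30: [41, 55, 67, 54]
t=31: [122, 71, 19, 70]
t=32: [90, 103, 116, 102]
t=33: [90, 104, 116, 103]
t=34: [91, 105, 117, 104]
t=35: [93, 107, 119, 106]
t=36: [97, 111, 123, 110]
t=37: [105, 119, 131, 118]
t=38: [121, 135, 147, 134]
t=39: [153, 167, 179, 166]
t=40: [217, 231, 243, 230]
t=41: [88, 102, 114, 101]
t=42: [87, 101, 113, 100]
t=43: [85, 99, 111, 98]
t=44: [81, 95, 107, 94]
t=45: [73, 87, 99, 86]
t=46: [57, 71, 83, 70]
t=47: [25, 39, 51, 38]
t=48: [218, 167, 116, 166]
t=49: [154, 167, 180, 166]
t=50: [218, 167, 116, 166]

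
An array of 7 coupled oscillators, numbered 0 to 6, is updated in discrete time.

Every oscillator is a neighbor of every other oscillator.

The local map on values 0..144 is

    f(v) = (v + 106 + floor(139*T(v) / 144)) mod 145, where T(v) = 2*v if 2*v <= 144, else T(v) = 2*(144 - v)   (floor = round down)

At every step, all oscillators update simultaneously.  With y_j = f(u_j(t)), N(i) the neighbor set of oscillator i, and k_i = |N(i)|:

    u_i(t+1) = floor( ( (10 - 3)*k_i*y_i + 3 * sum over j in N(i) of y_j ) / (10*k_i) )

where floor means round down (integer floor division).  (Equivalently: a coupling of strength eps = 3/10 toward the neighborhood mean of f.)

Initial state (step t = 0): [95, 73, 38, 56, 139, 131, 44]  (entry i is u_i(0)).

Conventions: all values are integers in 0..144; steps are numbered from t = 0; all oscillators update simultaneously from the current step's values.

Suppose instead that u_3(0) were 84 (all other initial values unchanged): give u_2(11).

Answer: u_2(11) = 114
Key observation: This trace re-runs the system from the modified initial state.

Derivation:
t=0: [95, 73, 38, 84, 139, 131, 44]
t=1: [24, 38, 68, 31, 92, 97, 79]
t=2: [30, 56, 19, 43, 15, 11, 23]
t=3: [53, 103, 32, 78, 24, 112, 40]
t=4: [104, 121, 63, 42, 49, 115, 79]
t=5: [122, 112, 30, 84, 97, 115, 43]
t=6: [108, 114, 58, 36, 29, 112, 83]
t=7: [122, 118, 117, 75, 62, 120, 43]
t=8: [119, 122, 122, 53, 130, 120, 94]
t=9: [120, 118, 118, 112, 113, 119, 41]
t=10: [125, 126, 126, 130, 129, 126, 95]
t=11: [115, 114, 114, 113, 113, 114, 39]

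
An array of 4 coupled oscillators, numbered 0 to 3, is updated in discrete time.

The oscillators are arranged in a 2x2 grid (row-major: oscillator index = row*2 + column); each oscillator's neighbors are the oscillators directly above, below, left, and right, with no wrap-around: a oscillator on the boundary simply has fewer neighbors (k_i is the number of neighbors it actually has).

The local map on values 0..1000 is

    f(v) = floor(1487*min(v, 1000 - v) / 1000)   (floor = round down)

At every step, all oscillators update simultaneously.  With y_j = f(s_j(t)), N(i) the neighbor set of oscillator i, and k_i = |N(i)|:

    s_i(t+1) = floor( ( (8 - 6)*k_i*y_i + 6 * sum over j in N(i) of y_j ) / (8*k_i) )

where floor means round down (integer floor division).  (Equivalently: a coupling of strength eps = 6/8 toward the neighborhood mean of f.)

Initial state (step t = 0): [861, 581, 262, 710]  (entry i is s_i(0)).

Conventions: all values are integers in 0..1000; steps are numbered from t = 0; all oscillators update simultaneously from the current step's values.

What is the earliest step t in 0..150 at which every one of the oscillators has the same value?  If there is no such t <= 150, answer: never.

Answer: 22
Key observation: Synchronization is absorbing here: once all oscillators are equal they stay equal, and step 22 is the first all-equal step.

Derivation:
t=0: [861, 581, 262, 710]  (not all equal)
t=1: [431, 394, 336, 487]  (not all equal)
t=2: [566, 657, 636, 587]  (not all equal)
t=3: [555, 599, 607, 547]  (not all equal)
t=4: [607, 649, 646, 610]  (not all equal)
t=5: [538, 566, 567, 537]  (not all equal)
t=6: [654, 676, 676, 655]  (not all equal)
t=7: [489, 505, 505, 489]  (not all equal)
t=8: [733, 729, 729, 733]  (not all equal)
t=9: [400, 398, 398, 400]  (not all equal)
t=10: [591, 593, 593, 591]  (not all equal)
t=11: [605, 607, 607, 605]  (not all equal)
t=12: [584, 586, 586, 584]  (not all equal)
t=13: [615, 617, 617, 615]  (not all equal)
t=14: [569, 571, 571, 569]  (not all equal)
t=15: [637, 639, 639, 637]  (not all equal)
t=16: [536, 538, 538, 536]  (not all equal)
t=17: [686, 688, 688, 686]  (not all equal)
t=18: [463, 465, 465, 463]  (not all equal)
t=19: [690, 688, 688, 690]  (not all equal)
t=20: [462, 460, 460, 462]  (not all equal)
t=21: [684, 685, 685, 684]  (not all equal)
t=22: [468, 468, 468, 468]  (all equal)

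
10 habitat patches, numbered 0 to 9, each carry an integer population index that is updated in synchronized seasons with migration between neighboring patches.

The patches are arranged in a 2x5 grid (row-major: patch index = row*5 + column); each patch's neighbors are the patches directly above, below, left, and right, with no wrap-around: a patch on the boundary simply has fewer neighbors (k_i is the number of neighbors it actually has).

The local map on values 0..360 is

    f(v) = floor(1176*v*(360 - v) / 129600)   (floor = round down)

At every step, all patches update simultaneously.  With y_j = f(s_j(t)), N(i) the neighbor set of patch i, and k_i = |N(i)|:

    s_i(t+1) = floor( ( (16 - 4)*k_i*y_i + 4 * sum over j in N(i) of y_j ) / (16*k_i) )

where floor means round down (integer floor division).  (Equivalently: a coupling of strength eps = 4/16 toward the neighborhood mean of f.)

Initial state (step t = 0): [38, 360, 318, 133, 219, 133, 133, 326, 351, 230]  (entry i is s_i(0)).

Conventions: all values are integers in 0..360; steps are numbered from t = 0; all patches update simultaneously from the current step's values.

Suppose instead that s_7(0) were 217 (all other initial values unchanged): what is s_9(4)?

Simulating step by step:
t=0: [38, 360, 318, 133, 219, 133, 133, 217, 351, 230]
t=1: [117, 42, 136, 240, 278, 252, 250, 245, 89, 241]
t=2: [238, 155, 260, 254, 219, 247, 238, 253, 228, 248]
t=3: [264, 279, 241, 248, 272, 255, 262, 248, 266, 258]
t=4: [227, 213, 254, 247, 224, 239, 232, 248, 231, 233]

Answer: s_9(4) = 233
Key observation: This trace re-runs the system from the modified initial state.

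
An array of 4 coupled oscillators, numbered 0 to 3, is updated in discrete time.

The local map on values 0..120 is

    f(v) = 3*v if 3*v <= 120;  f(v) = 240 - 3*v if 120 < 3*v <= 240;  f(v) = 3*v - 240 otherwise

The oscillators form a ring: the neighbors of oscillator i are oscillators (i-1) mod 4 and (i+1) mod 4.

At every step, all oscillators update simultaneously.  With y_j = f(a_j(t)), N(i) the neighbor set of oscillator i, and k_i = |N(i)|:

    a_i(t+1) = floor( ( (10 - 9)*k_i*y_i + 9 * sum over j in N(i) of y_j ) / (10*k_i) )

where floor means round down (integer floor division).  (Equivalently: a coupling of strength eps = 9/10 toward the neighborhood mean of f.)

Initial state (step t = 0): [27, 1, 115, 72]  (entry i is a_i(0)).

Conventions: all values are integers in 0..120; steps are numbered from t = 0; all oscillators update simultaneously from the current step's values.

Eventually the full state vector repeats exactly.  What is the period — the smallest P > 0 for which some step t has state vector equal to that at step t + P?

Simulating step by step:
t=0: [27, 1, 115, 72]
t=1: [20, 84, 22, 86]
t=2: [19, 57, 20, 58]
t=3: [66, 59, 66, 59]
t=4: [60, 44, 60, 44]
t=5: [103, 64, 103, 64]
t=6: [50, 66, 50, 66]
t=7: [46, 85, 46, 85]
t=8: [23, 93, 23, 93]
t=9: [42, 66, 42, 66]
t=10: [49, 106, 49, 106]
t=11: [79, 91, 79, 91]
t=12: [30, 6, 30, 6]
t=13: [25, 82, 25, 82]
t=14: [12, 68, 12, 68]
t=15: [36, 36, 36, 36]
t=16: [108, 108, 108, 108]
t=17: [84, 84, 84, 84]
t=18: [12, 12, 12, 12]
t=19: [36, 36, 36, 36]

Answer: 4
Key observation: The state at step 15, [36, 36, 36, 36], reappears at step 19 — and no state repeats earlier — so the cycle the system enters has period 4.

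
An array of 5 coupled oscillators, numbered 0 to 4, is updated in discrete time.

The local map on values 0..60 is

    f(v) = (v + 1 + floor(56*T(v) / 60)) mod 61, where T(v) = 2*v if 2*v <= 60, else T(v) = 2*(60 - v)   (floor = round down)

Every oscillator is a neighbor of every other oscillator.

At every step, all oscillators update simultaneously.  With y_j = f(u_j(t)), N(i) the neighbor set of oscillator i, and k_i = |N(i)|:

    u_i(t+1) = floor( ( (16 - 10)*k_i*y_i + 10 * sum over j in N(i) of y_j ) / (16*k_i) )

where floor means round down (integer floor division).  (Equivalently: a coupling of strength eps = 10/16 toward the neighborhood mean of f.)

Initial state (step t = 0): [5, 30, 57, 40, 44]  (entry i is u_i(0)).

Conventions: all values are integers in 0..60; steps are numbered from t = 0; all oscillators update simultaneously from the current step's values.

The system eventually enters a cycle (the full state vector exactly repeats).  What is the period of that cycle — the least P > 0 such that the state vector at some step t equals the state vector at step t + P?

Simulating step by step:
t=0: [5, 30, 57, 40, 44]
t=1: [14, 17, 11, 15, 14]
t=2: [41, 43, 39, 41, 41]
t=3: [16, 15, 16, 16, 16]
t=4: [45, 45, 45, 45, 45]
t=5: [13, 13, 13, 13, 13]
t=6: [38, 38, 38, 38, 38]
t=7: [19, 19, 19, 19, 19]
t=8: [55, 55, 55, 55, 55]
t=9: [4, 4, 4, 4, 4]
t=10: [12, 12, 12, 12, 12]
t=11: [35, 35, 35, 35, 35]
t=12: [21, 21, 21, 21, 21]
t=13: [0, 0, 0, 0, 0]
t=14: [1, 1, 1, 1, 1]
t=15: [3, 3, 3, 3, 3]
t=16: [9, 9, 9, 9, 9]
t=17: [26, 26, 26, 26, 26]
t=18: [14, 14, 14, 14, 14]
t=19: [41, 41, 41, 41, 41]
t=20: [16, 16, 16, 16, 16]
t=21: [46, 46, 46, 46, 46]
t=22: [12, 12, 12, 12, 12]

Answer: 12
Key observation: The state at step 10, [12, 12, 12, 12, 12], reappears at step 22 — and no state repeats earlier — so the cycle the system enters has period 12.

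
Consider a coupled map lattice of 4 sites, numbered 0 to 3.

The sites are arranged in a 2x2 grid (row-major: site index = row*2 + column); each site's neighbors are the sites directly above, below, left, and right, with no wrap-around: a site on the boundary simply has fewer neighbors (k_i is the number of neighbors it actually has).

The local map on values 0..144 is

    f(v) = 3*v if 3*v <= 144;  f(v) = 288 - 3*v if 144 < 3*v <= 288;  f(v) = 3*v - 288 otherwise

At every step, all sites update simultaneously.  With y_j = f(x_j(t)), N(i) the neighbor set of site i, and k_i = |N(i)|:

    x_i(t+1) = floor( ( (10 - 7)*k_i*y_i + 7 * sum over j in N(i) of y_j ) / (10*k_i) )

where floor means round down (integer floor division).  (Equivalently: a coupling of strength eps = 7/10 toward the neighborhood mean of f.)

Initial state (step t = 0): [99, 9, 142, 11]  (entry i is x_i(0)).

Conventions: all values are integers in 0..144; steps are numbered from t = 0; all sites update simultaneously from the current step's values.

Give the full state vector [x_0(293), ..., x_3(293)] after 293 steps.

Simulating step by step:
t=0: [99, 9, 142, 11]
t=1: [60, 22, 56, 67]
t=2: [97, 88, 104, 91]
t=3: [17, 13, 13, 21]
t=4: [42, 51, 51, 46]
t=5: [132, 132, 132, 135]
t=6: [108, 111, 111, 110]
t=7: [42, 40, 40, 44]
t=8: [121, 126, 126, 123]
t=9: [85, 81, 81, 87]
t=10: [41, 34, 34, 39]
t=11: [108, 114, 114, 106]
t=12: [48, 39, 39, 46]
t=13: [125, 133, 133, 123]
t=14: [103, 92, 92, 102]
t=15: [14, 17, 17, 13]
t=16: [48, 43, 43, 47]
t=17: [133, 138, 138, 132]
t=18: [121, 114, 114, 120]
t=19: [60, 67, 67, 59]
t=20: [93, 102, 102, 94]
t=21: [15, 10, 10, 14]
t=22: [34, 39, 39, 33]
t=23: [112, 105, 105, 111]
t=24: [33, 40, 40, 32]
t=25: [113, 104, 104, 112]
t=26: [32, 41, 41, 31]
t=27: [114, 103, 103, 114]
t=28: [30, 44, 44, 30]
t=29: [119, 102, 102, 119]
t=30: [33, 53, 53, 33]
t=31: [120, 108, 108, 120]
t=32: [46, 61, 61, 46]
t=33: [114, 128, 128, 114]
t=34: [83, 66, 66, 83]
t=35: [74, 54, 54, 74]
t=36: [108, 84, 84, 108]
t=37: [36, 36, 36, 36]
t=38: [108, 108, 108, 108]
t=39: [36, 36, 36, 36]

Answer: [36, 36, 36, 36]
Key observation: The state at step 37, [36, 36, 36, 36], reappears at step 39: the system is in a cycle of period 2 from step 37 on.  Therefore the state at step 293 equals the state at step 37 + ((293 - 37) mod 2) = 37, which is [36, 36, 36, 36].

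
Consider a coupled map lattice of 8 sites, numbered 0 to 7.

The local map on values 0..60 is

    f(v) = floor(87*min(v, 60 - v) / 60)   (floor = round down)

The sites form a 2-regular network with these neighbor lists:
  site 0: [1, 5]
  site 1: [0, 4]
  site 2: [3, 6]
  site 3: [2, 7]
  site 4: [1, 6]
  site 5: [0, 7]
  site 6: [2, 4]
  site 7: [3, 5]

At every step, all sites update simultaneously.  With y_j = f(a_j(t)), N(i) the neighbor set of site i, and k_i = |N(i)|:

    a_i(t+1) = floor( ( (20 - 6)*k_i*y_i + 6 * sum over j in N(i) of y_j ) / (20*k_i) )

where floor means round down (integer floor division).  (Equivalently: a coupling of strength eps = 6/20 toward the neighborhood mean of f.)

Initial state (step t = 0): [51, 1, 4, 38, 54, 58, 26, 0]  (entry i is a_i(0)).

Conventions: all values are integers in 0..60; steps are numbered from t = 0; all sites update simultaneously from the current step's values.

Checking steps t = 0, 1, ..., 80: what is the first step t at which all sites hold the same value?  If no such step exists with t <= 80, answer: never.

Simulating step by step:
t=0: [51, 1, 4, 38, 54, 58, 26, 0]  (not all equal)
t=1: [9, 3, 13, 22, 11, 3, 27, 4]  (not all equal)
t=2: [10, 7, 23, 25, 16, 5, 32, 8]  (not all equal)
t=3: [12, 12, 34, 31, 23, 8, 36, 14]  (not all equal)
t=4: [16, 19, 37, 37, 30, 13, 34, 21]  (not all equal)
t=5: [22, 28, 33, 32, 39, 20, 37, 28]  (not all equal)
t=6: [32, 37, 38, 39, 31, 30, 33, 38]  (not all equal)
t=7: [39, 35, 32, 30, 40, 40, 38, 32]  (not all equal)
t=8: [30, 34, 39, 42, 30, 30, 32, 38]  (not all equal)
t=9: [42, 38, 30, 27, 41, 41, 38, 32]  (not all equal)
t=10: [26, 29, 40, 39, 28, 28, 32, 37]  (not all equal)
t=11: [38, 40, 30, 30, 40, 38, 38, 33]  (not all equal)
t=12: [30, 29, 41, 42, 29, 32, 32, 38]  (not all equal)
t=13: [42, 42, 28, 26, 41, 39, 38, 31]  (not all equal)
t=14: [26, 26, 38, 38, 27, 31, 31, 39]  (not all equal)
t=15: [37, 37, 32, 30, 39, 39, 39, 31]  (not all equal)
t=16: [32, 32, 38, 42, 30, 32, 31, 40]  (not all equal)
t=17: [40, 40, 31, 27, 42, 38, 40, 30]  (not all equal)
t=18: [29, 28, 39, 40, 26, 32, 30, 40]  (not all equal)
t=19: [41, 39, 31, 29, 38, 38, 40, 30]  (not all equal)
t=20: [28, 29, 40, 42, 30, 32, 31, 41]  (not all equal)
t=21: [40, 41, 30, 26, 42, 38, 40, 28]  (not all equal)
t=22: [29, 27, 40, 38, 26, 32, 30, 38]  (not all equal)
t=23: [41, 39, 31, 30, 38, 38, 40, 32]  (not all equal)
t=24: [28, 29, 40, 42, 30, 31, 31, 39]  (not all equal)
t=25: [40, 41, 30, 27, 42, 39, 40, 31]  (not all equal)
t=26: [28, 27, 40, 40, 26, 31, 30, 39]  (not all equal)
t=27: [40, 38, 31, 29, 38, 39, 40, 31]  (not all equal)
t=28: [29, 30, 40, 42, 30, 31, 31, 40]  (not all equal)
t=29: [42, 42, 30, 26, 42, 40, 40, 30]  (not all equal)
t=30: [26, 26, 40, 38, 26, 30, 30, 40]  (not all equal)
t=31: [37, 37, 31, 30, 37, 40, 40, 31]  (not all equal)
t=32: [32, 33, 40, 42, 32, 31, 31, 40]  (not all equal)
t=33: [40, 39, 30, 26, 40, 39, 39, 30]  (not all equal)
t=34: [29, 29, 40, 38, 29, 31, 31, 40]  (not all equal)
t=35: [42, 42, 31, 30, 42, 40, 40, 31]  (not all equal)
t=36: [26, 26, 40, 42, 26, 30, 30, 40]  (not all equal)
t=37: [37, 37, 30, 26, 37, 40, 40, 30]  (not all equal)
t=38: [32, 33, 40, 38, 32, 31, 31, 40]  (not all equal)
t=39: [40, 39, 31, 30, 40, 39, 39, 31]  (not all equal)
t=40: [29, 29, 40, 42, 29, 31, 31, 40]  (not all equal)
t=41: [42, 42, 30, 26, 42, 40, 40, 30]  (not all equal)

Answer: never
Key observation: The state at step 29 reappears at step 41 — the system is in a cycle of period 12 from step 29 on.  No step 0..41 is synchronized, and the cycle repeats forever, so no step up to 80 (or ever) has all sites equal.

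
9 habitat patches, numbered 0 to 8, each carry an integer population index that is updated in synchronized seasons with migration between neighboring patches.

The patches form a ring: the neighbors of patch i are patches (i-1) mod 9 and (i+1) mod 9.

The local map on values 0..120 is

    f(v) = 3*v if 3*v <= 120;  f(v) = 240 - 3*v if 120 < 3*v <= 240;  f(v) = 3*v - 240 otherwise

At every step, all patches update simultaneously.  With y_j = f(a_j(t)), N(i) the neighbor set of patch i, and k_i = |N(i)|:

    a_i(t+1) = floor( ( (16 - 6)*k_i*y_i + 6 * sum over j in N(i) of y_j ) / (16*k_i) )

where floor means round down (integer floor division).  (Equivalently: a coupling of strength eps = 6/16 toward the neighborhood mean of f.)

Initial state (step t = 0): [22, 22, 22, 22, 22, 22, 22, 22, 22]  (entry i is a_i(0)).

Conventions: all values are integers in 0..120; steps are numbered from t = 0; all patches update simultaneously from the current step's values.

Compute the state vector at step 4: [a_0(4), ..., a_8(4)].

Simulating step by step:
t=0: [22, 22, 22, 22, 22, 22, 22, 22, 22]
t=1: [66, 66, 66, 66, 66, 66, 66, 66, 66]
t=2: [42, 42, 42, 42, 42, 42, 42, 42, 42]
t=3: [114, 114, 114, 114, 114, 114, 114, 114, 114]
t=4: [102, 102, 102, 102, 102, 102, 102, 102, 102]

Answer: [102, 102, 102, 102, 102, 102, 102, 102, 102]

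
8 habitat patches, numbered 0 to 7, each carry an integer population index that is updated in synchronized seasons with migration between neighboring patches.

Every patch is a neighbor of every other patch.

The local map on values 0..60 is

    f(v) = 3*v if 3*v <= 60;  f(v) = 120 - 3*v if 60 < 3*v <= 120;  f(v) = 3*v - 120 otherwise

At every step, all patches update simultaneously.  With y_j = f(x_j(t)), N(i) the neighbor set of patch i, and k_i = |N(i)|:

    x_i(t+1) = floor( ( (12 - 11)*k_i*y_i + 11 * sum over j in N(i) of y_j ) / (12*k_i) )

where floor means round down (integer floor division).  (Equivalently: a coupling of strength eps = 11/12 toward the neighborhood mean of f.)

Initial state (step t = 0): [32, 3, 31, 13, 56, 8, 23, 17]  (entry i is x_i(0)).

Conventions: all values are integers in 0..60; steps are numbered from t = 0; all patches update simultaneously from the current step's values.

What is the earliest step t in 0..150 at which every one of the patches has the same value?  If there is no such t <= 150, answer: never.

Answer: 2
Key observation: Synchronization is absorbing here: once all patches are equal they stay equal, and step 2 is the first all-equal step.

Derivation:
t=0: [32, 3, 31, 13, 56, 8, 23, 17]  (not all equal)
t=1: [34, 35, 34, 33, 33, 34, 33, 33]  (not all equal)
t=2: [19, 19, 19, 19, 19, 19, 19, 19]  (all equal)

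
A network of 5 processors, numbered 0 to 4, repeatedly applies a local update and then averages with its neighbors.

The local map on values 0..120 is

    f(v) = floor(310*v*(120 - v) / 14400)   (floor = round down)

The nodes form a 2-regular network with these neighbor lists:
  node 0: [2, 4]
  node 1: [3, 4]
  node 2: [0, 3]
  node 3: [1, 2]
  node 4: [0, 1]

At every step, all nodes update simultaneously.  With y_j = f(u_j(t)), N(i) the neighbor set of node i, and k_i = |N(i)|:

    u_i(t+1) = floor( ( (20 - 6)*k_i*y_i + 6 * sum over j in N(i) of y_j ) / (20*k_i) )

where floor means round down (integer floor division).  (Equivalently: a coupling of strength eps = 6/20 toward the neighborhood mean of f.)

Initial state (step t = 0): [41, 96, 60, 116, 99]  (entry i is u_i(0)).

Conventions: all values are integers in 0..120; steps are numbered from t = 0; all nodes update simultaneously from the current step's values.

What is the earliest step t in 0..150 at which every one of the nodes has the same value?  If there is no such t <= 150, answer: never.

Answer: 6
Key observation: Synchronization is absorbing here: once all nodes are equal they stay equal, and step 6 is the first all-equal step.

Derivation:
t=0: [41, 96, 60, 116, 99]  (not all equal)
t=1: [66, 42, 65, 25, 48]  (not all equal)
t=2: [75, 67, 72, 57, 73]  (not all equal)
t=3: [72, 75, 74, 76, 73]  (not all equal)
t=4: [73, 72, 72, 71, 73]  (not all equal)
t=5: [73, 73, 73, 74, 73]  (not all equal)
t=6: [73, 73, 73, 73, 73]  (all equal)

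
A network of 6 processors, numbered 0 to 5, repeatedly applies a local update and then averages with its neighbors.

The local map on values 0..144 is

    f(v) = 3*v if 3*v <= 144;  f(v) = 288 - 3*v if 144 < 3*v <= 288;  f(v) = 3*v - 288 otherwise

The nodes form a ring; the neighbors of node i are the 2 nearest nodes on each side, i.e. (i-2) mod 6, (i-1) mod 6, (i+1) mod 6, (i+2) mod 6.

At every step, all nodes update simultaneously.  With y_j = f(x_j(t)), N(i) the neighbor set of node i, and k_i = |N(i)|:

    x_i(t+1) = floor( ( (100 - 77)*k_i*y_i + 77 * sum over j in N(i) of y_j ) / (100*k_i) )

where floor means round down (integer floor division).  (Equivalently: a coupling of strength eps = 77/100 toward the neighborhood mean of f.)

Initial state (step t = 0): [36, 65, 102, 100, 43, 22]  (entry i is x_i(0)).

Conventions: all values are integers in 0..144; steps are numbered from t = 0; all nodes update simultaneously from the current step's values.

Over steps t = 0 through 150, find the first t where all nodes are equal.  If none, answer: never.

Answer: 11
Key observation: Synchronization is absorbing here: once all nodes are equal they stay equal, and step 11 is the first all-equal step.

Derivation:
t=0: [36, 65, 102, 100, 43, 22]  (not all equal)
t=1: [83, 60, 69, 61, 68, 81]  (not all equal)
t=2: [70, 76, 83, 85, 71, 75]  (not all equal)
t=3: [63, 54, 56, 53, 58, 61]  (not all equal)
t=4: [112, 116, 117, 119, 113, 114]  (not all equal)
t=5: [54, 58, 58, 59, 56, 56]  (not all equal)
t=6: [119, 116, 116, 115, 118, 118]  (not all equal)
t=7: [64, 62, 62, 61, 63, 63]  (not all equal)
t=8: [99, 100, 100, 101, 100, 100]  (not all equal)
t=9: [11, 12, 12, 12, 12, 12]  (not all equal)
t=10: [35, 35, 35, 36, 35, 35]  (not all equal)
t=11: [105, 105, 105, 105, 105, 105]  (all equal)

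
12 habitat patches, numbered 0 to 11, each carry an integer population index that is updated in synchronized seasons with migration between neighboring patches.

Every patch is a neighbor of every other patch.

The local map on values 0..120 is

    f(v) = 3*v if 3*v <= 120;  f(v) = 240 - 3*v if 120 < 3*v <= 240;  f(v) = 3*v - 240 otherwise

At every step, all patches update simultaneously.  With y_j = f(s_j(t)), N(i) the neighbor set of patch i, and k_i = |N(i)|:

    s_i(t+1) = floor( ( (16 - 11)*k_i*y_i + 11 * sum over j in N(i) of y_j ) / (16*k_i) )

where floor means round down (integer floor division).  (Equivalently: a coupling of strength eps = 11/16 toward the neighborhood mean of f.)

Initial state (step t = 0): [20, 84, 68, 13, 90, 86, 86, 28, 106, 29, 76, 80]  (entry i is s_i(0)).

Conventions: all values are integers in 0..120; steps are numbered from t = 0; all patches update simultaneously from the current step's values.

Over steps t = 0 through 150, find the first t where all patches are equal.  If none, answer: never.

Simulating step by step:
t=0: [20, 84, 68, 13, 90, 86, 86, 28, 106, 29, 76, 80]  (not all equal)
t=1: [44, 32, 38, 39, 37, 34, 34, 50, 49, 51, 32, 29]  (not all equal)
t=2: [102, 99, 103, 104, 102, 100, 100, 97, 98, 96, 99, 96]  (not all equal)
t=3: [60, 58, 61, 62, 60, 59, 59, 57, 57, 56, 58, 56]  (not all equal)
t=4: [63, 64, 62, 61, 63, 63, 63, 65, 65, 66, 64, 66]  (not all equal)
t=5: [49, 48, 50, 50, 49, 49, 49, 47, 47, 47, 48, 47]  (not all equal)
t=6: [94, 95, 93, 93, 94, 94, 94, 96, 96, 96, 95, 96]  (not all equal)
t=7: [43, 44, 42, 42, 43, 43, 43, 45, 45, 45, 44, 45]  (not all equal)
t=8: [109, 108, 110, 110, 109, 109, 109, 108, 108, 108, 108, 108]  (not all equal)
t=9: [86, 85, 87, 87, 86, 86, 86, 85, 85, 85, 85, 85]  (not all equal)
t=10: [17, 16, 18, 18, 17, 17, 17, 16, 16, 16, 16, 16]  (not all equal)
t=11: [50, 49, 51, 51, 50, 50, 50, 49, 49, 49, 49, 49]  (not all equal)
t=12: [90, 91, 90, 90, 90, 90, 90, 91, 91, 91, 91, 91]  (not all equal)
t=13: [31, 31, 31, 31, 31, 31, 31, 31, 31, 31, 31, 31]  (all equal)

Answer: 13
Key observation: Synchronization is absorbing here: once all patches are equal they stay equal, and step 13 is the first all-equal step.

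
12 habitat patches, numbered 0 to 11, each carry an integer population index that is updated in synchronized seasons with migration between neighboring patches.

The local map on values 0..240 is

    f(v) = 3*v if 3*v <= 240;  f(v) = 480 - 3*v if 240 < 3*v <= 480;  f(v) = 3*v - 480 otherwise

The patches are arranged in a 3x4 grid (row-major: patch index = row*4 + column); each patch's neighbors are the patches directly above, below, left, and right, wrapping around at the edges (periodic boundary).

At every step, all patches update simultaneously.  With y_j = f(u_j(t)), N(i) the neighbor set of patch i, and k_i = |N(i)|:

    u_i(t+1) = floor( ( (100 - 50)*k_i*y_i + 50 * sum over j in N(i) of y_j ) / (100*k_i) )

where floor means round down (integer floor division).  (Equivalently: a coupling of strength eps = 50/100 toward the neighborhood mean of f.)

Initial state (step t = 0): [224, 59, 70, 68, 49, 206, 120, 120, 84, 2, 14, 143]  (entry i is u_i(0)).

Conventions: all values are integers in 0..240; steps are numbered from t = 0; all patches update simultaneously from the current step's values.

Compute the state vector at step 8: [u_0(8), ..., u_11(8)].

Simulating step by step:
t=0: [224, 59, 70, 68, 49, 206, 120, 120, 84, 2, 14, 143]
t=1: [190, 156, 172, 173, 158, 125, 123, 125, 163, 76, 69, 99]
t=2: [53, 63, 64, 71, 41, 97, 112, 94, 67, 155, 173, 136]
t=3: [170, 163, 169, 184, 154, 153, 149, 168, 146, 84, 72, 117]
t=4: [32, 42, 54, 62, 23, 46, 52, 43, 71, 150, 160, 108]
t=5: [122, 116, 139, 160, 106, 116, 131, 135, 150, 74, 63, 144]
t=6: [97, 132, 82, 37, 124, 141, 100, 74, 83, 171, 147, 60]
t=7: [161, 106, 168, 158, 141, 79, 159, 183, 179, 67, 97, 165]
t=8: [36, 139, 57, 16, 74, 171, 66, 44, 63, 181, 124, 47]

Answer: [36, 139, 57, 16, 74, 171, 66, 44, 63, 181, 124, 47]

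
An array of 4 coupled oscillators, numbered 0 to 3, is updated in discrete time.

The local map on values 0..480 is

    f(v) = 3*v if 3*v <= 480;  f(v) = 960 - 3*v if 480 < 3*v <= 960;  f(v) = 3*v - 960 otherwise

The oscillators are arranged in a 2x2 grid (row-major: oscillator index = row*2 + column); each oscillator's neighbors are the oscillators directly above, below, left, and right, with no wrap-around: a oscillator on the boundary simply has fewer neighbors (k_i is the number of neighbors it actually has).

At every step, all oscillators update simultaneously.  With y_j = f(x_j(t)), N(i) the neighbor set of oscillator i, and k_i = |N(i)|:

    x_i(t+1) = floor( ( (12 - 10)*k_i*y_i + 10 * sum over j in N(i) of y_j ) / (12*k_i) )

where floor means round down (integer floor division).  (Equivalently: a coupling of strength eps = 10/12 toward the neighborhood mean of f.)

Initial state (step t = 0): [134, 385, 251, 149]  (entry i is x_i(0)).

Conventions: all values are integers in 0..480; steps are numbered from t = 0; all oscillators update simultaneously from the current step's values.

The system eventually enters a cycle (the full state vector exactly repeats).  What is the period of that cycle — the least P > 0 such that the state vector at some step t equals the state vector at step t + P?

Answer: 2
Key observation: The state at step 15, [128, 256, 256, 128], reappears at step 17 — and no state repeats earlier — so the cycle the system enters has period 2.

Derivation:
t=0: [134, 385, 251, 149]
t=1: [234, 386, 388, 242]
t=2: [210, 238, 239, 206]
t=3: [258, 321, 320, 260]
t=4: [32, 153, 152, 31]
t=5: [397, 155, 154, 396]
t=6: [424, 268, 268, 424]
t=7: [182, 286, 286, 182]
t=8: [154, 362, 362, 154]
t=9: [182, 406, 406, 182]
t=10: [284, 388, 388, 284]
t=11: [188, 124, 124, 188]
t=12: [376, 392, 392, 376]
t=13: [208, 176, 176, 208]
t=14: [416, 352, 352, 416]
t=15: [128, 256, 256, 128]
t=16: [224, 352, 352, 224]
t=17: [128, 256, 256, 128]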